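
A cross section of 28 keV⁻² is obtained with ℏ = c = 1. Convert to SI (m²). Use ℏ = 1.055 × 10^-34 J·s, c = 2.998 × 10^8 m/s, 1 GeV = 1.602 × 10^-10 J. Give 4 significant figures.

Area is [L]² = [E]⁻²·(ℏc)²; restore (ℏc)².
1 GeV⁻² → (ℏc)² × (1 GeV in J)⁻² = 3.898 × 10^-32 m².
Convert the energy scale: 28 keV⁻² = 2.80 × 10^13 GeV⁻².
Result: 2.80 × 10^13 × 3.898 × 10^-32 = 1.091 × 10^-18 m².

1.091 × 10^-18 m²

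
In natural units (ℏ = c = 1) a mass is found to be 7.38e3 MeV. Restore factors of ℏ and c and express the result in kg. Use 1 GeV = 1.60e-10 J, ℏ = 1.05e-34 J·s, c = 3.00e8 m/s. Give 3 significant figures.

1.31e-26 kg

Mass is [E]/c²; divide by c².
1 GeV → 1/c² × (1 GeV in J) = 1.78e-27 kg.
Convert the energy scale: 7.38e3 MeV = 7.38 GeV.
Result: 7.38 × 1.78e-27 = 1.31e-26 kg.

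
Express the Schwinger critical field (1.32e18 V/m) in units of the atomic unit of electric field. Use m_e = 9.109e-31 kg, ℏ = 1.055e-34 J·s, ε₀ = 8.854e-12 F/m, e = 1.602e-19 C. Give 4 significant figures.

2.573e6

atomic unit of electric field: E_au = E_h/(e a₀) = m_e²e⁵/((4πε₀)³ℏ⁴) = 5.131e11 V/m.
1.32e18 / 5.131e11 = 2.573e6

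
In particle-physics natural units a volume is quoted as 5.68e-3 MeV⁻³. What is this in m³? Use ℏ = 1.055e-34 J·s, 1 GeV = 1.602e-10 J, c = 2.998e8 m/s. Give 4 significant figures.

4.371e-41 m³

Volume is [L]³ = [E]⁻³·(ℏc)³.
1 GeV⁻³ → (ℏc)³ × (1 GeV in J)⁻³ = 7.696e-48 m³.
Convert the energy scale: 5.68e-3 MeV⁻³ = 5.68e6 GeV⁻³.
Result: 5.68e6 × 7.696e-48 = 4.371e-41 m³.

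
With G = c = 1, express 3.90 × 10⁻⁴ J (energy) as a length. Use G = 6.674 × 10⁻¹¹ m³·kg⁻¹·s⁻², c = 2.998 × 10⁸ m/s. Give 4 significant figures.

Energy → length via G/c⁴.
3.90 × 10⁻⁴ J × (G/c⁴) = 3.222 × 10⁻⁴⁸ m

3.222 × 10⁻⁴⁸ m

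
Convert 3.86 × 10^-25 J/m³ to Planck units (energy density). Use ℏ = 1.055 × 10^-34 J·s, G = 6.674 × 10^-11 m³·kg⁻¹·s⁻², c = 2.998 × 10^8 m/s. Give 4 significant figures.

Planck energy density: u_P = c⁷/(ℏG²) = 4.632 × 10^113 J/m³.
3.86 × 10^-25 / 4.632 × 10^113 = 8.333 × 10^-139

8.333 × 10^-139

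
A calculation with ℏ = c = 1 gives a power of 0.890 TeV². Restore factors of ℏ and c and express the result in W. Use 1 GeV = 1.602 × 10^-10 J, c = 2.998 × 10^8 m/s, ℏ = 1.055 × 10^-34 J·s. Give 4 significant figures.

Power is [E]/[T] = [E]²/ℏ.
1 GeV² → 1/ℏ × (1 GeV in J)² = 2.433 × 10^14 W.
Convert the energy scale: 0.890 TeV² = 8.90 × 10^5 GeV².
Result: 8.90 × 10^5 × 2.433 × 10^14 = 2.165 × 10^20 W.

2.165 × 10^20 W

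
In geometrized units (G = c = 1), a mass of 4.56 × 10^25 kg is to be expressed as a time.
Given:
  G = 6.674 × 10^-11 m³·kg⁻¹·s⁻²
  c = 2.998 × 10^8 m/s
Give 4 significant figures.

1.129 × 10^-10 s

Mass → time via G/c³.
4.56 × 10^25 kg × (G/c³) = 1.129 × 10^-10 s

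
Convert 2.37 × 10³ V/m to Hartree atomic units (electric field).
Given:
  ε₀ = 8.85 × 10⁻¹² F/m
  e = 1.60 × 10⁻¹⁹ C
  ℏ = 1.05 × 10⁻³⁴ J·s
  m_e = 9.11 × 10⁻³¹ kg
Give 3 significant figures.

atomic unit of electric field: E_au = E_h/(e a₀) = m_e²e⁵/((4πε₀)³ℏ⁴) = 5.20 × 10¹¹ V/m.
2.37 × 10³ / 5.20 × 10¹¹ = 4.55 × 10⁻⁹

4.55 × 10⁻⁹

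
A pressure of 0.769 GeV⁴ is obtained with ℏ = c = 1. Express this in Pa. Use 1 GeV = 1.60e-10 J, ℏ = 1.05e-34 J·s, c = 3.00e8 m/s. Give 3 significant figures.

Pressure is [E]/[L]³ = [E]⁴/(ℏc)³.
1 GeV⁴ → 1/(ℏc)³ × (1 GeV in J)⁴ = 2.10e37 Pa.
Result: 0.769 × 2.10e37 = 1.61e37 Pa.

1.61e37 Pa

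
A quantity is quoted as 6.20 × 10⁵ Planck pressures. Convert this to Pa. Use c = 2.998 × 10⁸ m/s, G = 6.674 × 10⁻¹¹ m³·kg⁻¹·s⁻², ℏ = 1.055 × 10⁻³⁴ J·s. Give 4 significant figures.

One Planck pressure: p_P = c⁷/(ℏG²) = 4.632 × 10¹¹³ Pa.
6.20 × 10⁵ × 4.632 × 10¹¹³ Pa = 2.872 × 10¹¹⁹ Pa

2.872 × 10¹¹⁹ Pa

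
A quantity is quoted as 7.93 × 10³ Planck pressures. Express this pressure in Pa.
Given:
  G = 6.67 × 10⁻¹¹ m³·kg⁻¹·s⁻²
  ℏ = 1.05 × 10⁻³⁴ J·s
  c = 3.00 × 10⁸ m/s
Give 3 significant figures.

One Planck pressure: p_P = c⁷/(ℏG²) = 4.68 × 10¹¹³ Pa.
7.93 × 10³ × 4.68 × 10¹¹³ Pa = 3.71 × 10¹¹⁷ Pa

3.71 × 10¹¹⁷ Pa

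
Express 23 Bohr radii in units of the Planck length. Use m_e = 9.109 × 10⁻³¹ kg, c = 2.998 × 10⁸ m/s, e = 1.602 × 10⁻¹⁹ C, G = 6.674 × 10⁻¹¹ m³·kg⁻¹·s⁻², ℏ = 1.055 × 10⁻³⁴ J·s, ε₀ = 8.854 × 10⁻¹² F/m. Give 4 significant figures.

7.537 × 10²⁵

Bohr radius: a₀ = 4πε₀ℏ²/(m_e e²) = 5.297 × 10⁻¹¹ m
Planck length: ℓ_P = √(ℏG/c³) = 1.616 × 10⁻³⁵ m
23 × 5.297 × 10⁻¹¹ / 1.616 × 10⁻³⁵ = 7.537 × 10²⁵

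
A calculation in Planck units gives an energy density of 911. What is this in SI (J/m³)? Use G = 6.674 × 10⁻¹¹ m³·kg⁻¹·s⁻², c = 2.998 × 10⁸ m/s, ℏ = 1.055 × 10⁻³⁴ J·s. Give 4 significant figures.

4.220 × 10¹¹⁶ J/m³

One Planck energy density: u_P = c⁷/(ℏG²) = 4.632 × 10¹¹³ J/m³.
911 × 4.632 × 10¹¹³ J/m³ = 4.220 × 10¹¹⁶ J/m³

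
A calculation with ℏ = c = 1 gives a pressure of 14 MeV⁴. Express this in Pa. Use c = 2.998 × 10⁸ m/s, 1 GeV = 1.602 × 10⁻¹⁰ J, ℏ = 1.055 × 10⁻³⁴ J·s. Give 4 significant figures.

Pressure is [E]/[L]³ = [E]⁴/(ℏc)³.
1 GeV⁴ → 1/(ℏc)³ × (1 GeV in J)⁴ = 2.082 × 10³⁷ Pa.
Convert the energy scale: 14 MeV⁴ = 1.40 × 10⁻¹¹ GeV⁴.
Result: 1.40 × 10⁻¹¹ × 2.082 × 10³⁷ = 2.914 × 10²⁶ Pa.

2.914 × 10²⁶ Pa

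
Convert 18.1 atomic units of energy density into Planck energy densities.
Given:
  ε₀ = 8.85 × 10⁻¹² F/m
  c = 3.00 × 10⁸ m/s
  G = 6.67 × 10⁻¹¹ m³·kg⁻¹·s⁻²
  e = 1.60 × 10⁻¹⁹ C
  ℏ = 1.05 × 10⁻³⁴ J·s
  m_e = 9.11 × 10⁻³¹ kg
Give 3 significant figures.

atomic unit of energy density: u_au = E_h/a₀³ = m_e⁴e¹⁰/((4πε₀)⁵ℏ⁸) = 3.01 × 10¹³ J/m³
Planck energy density: u_P = c⁷/(ℏG²) = 4.68 × 10¹¹³ J/m³
18.1 × 3.01 × 10¹³ / 4.68 × 10¹¹³ = 1.16 × 10⁻⁹⁹

1.16 × 10⁻⁹⁹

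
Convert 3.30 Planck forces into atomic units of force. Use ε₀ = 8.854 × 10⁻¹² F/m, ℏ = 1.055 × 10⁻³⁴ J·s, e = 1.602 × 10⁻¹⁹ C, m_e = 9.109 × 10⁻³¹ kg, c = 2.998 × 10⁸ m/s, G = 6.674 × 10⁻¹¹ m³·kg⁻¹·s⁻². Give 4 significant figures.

Planck force: F_P = c⁴/G = 1.210 × 10⁴⁴ N
atomic unit of force: F_au = E_h/a₀ = m_e²e⁶/((4πε₀)³ℏ⁴) = 8.220 × 10⁻⁸ N
3.30 × 1.210 × 10⁴⁴ / 8.220 × 10⁻⁸ = 4.860 × 10⁵¹

4.860 × 10⁵¹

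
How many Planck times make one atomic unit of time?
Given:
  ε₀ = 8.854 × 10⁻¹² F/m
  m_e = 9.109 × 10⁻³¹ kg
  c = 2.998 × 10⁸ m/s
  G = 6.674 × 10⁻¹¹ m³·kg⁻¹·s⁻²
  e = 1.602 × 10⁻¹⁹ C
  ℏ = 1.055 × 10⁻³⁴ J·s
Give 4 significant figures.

atomic unit of time: τ_au = (4πε₀)²ℏ³/(m_e e⁴) = 2.423 × 10⁻¹⁷ s
Planck time: t_P = √(ℏG/c⁵) = 5.392 × 10⁻⁴⁴ s
ratio = 2.423 × 10⁻¹⁷ / 5.392 × 10⁻⁴⁴ = 4.494 × 10²⁶

4.494 × 10²⁶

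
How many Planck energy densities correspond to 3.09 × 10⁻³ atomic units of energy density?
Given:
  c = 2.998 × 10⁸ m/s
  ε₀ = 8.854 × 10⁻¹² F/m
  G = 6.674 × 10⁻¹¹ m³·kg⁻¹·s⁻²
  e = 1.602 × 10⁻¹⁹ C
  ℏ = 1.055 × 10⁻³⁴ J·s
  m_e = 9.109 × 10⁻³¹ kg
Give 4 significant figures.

1.954 × 10⁻¹⁰³

atomic unit of energy density: u_au = E_h/a₀³ = m_e⁴e¹⁰/((4πε₀)⁵ℏ⁸) = 2.929 × 10¹³ J/m³
Planck energy density: u_P = c⁷/(ℏG²) = 4.632 × 10¹¹³ J/m³
3.09 × 10⁻³ × 2.929 × 10¹³ / 4.632 × 10¹¹³ = 1.954 × 10⁻¹⁰³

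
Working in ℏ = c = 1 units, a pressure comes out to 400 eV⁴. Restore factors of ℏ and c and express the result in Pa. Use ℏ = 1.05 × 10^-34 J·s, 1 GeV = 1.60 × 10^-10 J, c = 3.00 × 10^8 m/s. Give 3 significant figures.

8.39 × 10^3 Pa

Pressure is [E]/[L]³ = [E]⁴/(ℏc)³.
1 GeV⁴ → 1/(ℏc)³ × (1 GeV in J)⁴ = 2.10 × 10^37 Pa.
Convert the energy scale: 400 eV⁴ = 4.00 × 10^-34 GeV⁴.
Result: 4.00 × 10^-34 × 2.10 × 10^37 = 8.39 × 10^3 Pa.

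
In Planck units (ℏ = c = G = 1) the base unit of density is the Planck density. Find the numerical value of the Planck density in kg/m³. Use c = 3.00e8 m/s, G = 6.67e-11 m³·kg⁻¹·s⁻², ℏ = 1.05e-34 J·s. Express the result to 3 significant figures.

ρ_P = c⁵/(ℏG²)
  = 2.43e42 / 4.67e-55
  = 5.20e96 kg/m³

5.20e96 kg/m³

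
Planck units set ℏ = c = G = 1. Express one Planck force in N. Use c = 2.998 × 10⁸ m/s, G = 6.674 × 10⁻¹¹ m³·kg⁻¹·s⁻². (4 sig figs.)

1.210 × 10⁴⁴ N

The unique combination of the constants set to 1 with dimensions of force is F_P = c⁴/G.
  = 8.078 × 10³³ / 6.674 × 10⁻¹¹
  = 1.210 × 10⁴⁴ N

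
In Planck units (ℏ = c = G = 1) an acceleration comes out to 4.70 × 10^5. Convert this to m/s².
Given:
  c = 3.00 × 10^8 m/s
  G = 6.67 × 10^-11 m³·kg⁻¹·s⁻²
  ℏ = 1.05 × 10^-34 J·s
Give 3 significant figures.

2.63 × 10^57 m/s²

One Planck acceleration: a_P = √(c⁷/(ℏG)) = 5.59 × 10^51 m/s².
4.70 × 10^5 × 5.59 × 10^51 m/s² = 2.63 × 10^57 m/s²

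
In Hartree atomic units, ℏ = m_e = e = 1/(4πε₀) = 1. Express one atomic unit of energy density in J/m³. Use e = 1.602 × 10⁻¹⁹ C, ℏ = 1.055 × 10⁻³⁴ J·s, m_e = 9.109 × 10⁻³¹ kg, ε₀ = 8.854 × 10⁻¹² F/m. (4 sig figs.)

2.929 × 10¹³ J/m³

The unique combination of the constants set to 1 with dimensions of energy density is u_au = E_h/a₀³ = m_e⁴e¹⁰/((4πε₀)⁵ℏ⁸).
E_h = 4.354 × 10⁻¹⁸ J
a₀ = 5.297 × 10⁻¹¹ m
E_h/a₀³ = 2.929 × 10¹³ J/m³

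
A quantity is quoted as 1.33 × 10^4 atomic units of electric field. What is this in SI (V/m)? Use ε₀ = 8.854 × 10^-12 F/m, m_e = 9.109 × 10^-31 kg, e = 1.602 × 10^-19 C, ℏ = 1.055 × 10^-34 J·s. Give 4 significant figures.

One atomic unit of electric field: E_au = E_h/(e a₀) = m_e²e⁵/((4πε₀)³ℏ⁴) = 5.131 × 10^11 V/m.
1.33 × 10^4 × 5.131 × 10^11 V/m = 6.824 × 10^15 V/m

6.824 × 10^15 V/m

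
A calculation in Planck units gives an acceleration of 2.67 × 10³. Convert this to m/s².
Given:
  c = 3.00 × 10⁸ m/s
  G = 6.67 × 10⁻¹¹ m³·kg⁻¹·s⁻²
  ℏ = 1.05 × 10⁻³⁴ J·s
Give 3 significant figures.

One Planck acceleration: a_P = √(c⁷/(ℏG)) = 5.59 × 10⁵¹ m/s².
2.67 × 10³ × 5.59 × 10⁵¹ m/s² = 1.49 × 10⁵⁵ m/s²

1.49 × 10⁵⁵ m/s²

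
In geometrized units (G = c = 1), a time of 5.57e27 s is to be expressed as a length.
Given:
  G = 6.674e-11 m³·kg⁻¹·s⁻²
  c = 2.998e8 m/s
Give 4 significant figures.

Time → length via c.
5.57e27 s × (c) = 1.670e36 m

1.670e36 m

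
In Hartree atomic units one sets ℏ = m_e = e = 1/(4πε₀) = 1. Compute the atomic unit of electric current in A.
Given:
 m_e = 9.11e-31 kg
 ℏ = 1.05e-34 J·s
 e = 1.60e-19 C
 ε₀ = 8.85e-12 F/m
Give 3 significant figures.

6.67e-3 A

I_au = e E_h/ℏ = m_e e⁵/((4πε₀)²ℏ³)
E_h = 4.38e-18 J
e·E_h/ℏ = 6.67e-3 A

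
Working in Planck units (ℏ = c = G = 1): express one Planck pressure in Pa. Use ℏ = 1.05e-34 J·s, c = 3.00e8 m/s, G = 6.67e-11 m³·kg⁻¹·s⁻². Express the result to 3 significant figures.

4.68e113 Pa

Dimensional analysis gives p_P = c⁷/(ℏG²).
  = 2.19e59 / 4.67e-55
  = 4.68e113 Pa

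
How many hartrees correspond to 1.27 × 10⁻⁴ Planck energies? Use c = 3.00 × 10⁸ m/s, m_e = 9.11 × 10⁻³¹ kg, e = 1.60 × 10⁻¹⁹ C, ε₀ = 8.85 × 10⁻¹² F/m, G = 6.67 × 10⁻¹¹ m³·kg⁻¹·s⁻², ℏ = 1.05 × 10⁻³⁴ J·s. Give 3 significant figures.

Planck energy: E_P = √(ℏc⁵/G) = 1.96 × 10⁹ J
hartree: E_h = m_e e⁴/(4πε₀ℏ)² = 4.38 × 10⁻¹⁸ J
1.27 × 10⁻⁴ × 1.96 × 10⁹ / 4.38 × 10⁻¹⁸ = 5.67 × 10²²

5.67 × 10²²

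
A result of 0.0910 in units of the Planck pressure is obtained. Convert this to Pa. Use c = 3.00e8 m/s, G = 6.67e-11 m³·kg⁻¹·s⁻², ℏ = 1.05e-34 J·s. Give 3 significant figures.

One Planck pressure: p_P = c⁷/(ℏG²) = 4.68e113 Pa.
0.0910 × 4.68e113 Pa = 4.26e112 Pa

4.26e112 Pa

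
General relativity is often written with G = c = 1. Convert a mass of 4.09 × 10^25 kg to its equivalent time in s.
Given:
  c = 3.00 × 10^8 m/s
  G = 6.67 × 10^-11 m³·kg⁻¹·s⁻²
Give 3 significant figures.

1.01 × 10^-10 s

Mass → time via G/c³.
4.09 × 10^25 kg × (G/c³) = 1.01 × 10^-10 s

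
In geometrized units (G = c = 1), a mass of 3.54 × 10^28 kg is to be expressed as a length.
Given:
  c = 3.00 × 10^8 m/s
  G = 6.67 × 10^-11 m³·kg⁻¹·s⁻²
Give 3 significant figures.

In G = c = 1 units mass has dimensions of length; the conversion factor is G/c².
3.54 × 10^28 kg × (G/c²) = 26.2 m

26.2 m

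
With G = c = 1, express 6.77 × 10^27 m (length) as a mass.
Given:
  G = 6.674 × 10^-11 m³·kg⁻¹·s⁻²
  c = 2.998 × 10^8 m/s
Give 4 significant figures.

Length → mass via c²/G.
6.77 × 10^27 m × (c²/G) = 9.117 × 10^54 kg

9.117 × 10^54 kg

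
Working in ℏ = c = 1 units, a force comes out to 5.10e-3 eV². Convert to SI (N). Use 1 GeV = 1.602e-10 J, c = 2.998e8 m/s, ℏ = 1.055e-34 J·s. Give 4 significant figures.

4.138e-15 N

Force is [E]/[L] = [E]²/(ℏc); restore (ℏc)⁻¹.
1 GeV² → 1/(ℏc) × (1 GeV in J)² = 8.114e5 N.
Convert the energy scale: 5.10e-3 eV² = 5.10e-21 GeV².
Result: 5.10e-21 × 8.114e5 = 4.138e-15 N.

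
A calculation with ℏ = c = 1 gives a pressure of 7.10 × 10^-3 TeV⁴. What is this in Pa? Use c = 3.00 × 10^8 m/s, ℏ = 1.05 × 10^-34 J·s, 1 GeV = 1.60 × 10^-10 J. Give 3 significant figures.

Pressure is [E]/[L]³ = [E]⁴/(ℏc)³.
1 GeV⁴ → 1/(ℏc)³ × (1 GeV in J)⁴ = 2.10 × 10^37 Pa.
Convert the energy scale: 7.10 × 10^-3 TeV⁴ = 7.10 × 10^9 GeV⁴.
Result: 7.10 × 10^9 × 2.10 × 10^37 = 1.49 × 10^47 Pa.

1.49 × 10^47 Pa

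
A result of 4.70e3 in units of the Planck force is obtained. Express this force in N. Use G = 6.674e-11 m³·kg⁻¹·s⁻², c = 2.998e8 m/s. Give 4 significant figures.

5.689e47 N

One Planck force: F_P = c⁴/G = 1.210e44 N.
4.70e3 × 1.210e44 N = 5.689e47 N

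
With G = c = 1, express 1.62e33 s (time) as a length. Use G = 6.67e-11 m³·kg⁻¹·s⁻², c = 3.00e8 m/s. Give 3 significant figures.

4.86e41 m

Time → length via c.
1.62e33 s × (c) = 4.86e41 m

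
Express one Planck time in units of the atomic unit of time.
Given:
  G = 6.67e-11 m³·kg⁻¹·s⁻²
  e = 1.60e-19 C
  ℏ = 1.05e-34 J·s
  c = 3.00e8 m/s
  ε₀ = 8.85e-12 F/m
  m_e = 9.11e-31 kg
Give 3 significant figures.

Planck time: t_P = √(ℏG/c⁵) = 5.37e-44 s
atomic unit of time: τ_au = (4πε₀)²ℏ³/(m_e e⁴) = 2.40e-17 s
ratio = 5.37e-44 / 2.40e-17 = 2.24e-27

2.24e-27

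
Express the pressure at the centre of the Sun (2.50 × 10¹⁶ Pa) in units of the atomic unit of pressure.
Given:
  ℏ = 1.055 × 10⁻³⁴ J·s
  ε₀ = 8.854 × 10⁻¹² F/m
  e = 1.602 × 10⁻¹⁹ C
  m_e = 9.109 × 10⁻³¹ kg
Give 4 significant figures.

atomic unit of pressure: P_au = E_h/a₀³ = m_e⁴e¹⁰/((4πε₀)⁵ℏ⁸) = 2.929 × 10¹³ Pa.
2.50 × 10¹⁶ / 2.929 × 10¹³ = 853.5

853.5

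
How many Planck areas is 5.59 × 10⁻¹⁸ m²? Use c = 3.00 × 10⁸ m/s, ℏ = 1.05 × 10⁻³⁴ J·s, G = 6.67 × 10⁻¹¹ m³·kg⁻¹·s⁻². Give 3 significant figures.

Planck area: A_P = ℏG/c³ = 2.59 × 10⁻⁷⁰ m².
5.59 × 10⁻¹⁸ / 2.59 × 10⁻⁷⁰ = 2.16 × 10⁵²

2.16 × 10⁵²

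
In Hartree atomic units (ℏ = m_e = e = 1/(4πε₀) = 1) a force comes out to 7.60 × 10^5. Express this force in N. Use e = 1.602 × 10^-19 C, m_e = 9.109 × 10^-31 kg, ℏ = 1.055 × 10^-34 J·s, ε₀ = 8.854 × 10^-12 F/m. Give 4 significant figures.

0.06247 N

One atomic unit of force: F_au = E_h/a₀ = m_e²e⁶/((4πε₀)³ℏ⁴) = 8.220 × 10^-8 N.
7.60 × 10^5 × 8.220 × 10^-8 N = 0.06247 N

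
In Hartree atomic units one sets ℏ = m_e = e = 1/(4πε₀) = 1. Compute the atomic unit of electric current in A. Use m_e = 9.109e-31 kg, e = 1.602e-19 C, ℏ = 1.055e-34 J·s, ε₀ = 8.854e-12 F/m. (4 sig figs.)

I_au = e E_h/ℏ = m_e e⁵/((4πε₀)²ℏ³)
E_h = 4.354e-18 J
e·E_h/ℏ = 6.612e-3 A

6.612e-3 A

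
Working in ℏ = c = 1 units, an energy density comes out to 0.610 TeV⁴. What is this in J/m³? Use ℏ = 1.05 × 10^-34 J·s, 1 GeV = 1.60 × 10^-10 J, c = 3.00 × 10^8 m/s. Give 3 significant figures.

[E]/[L]³ = [E]⁴/(ℏc)³; restore (ℏc)⁻³.
1 GeV⁴ → 1/(ℏc)³ × (1 GeV in J)⁴ = 2.10 × 10^37 J/m³.
Convert the energy scale: 0.610 TeV⁴ = 6.10 × 10^11 GeV⁴.
Result: 6.10 × 10^11 × 2.10 × 10^37 = 1.28 × 10^49 J/m³.

1.28 × 10^49 J/m³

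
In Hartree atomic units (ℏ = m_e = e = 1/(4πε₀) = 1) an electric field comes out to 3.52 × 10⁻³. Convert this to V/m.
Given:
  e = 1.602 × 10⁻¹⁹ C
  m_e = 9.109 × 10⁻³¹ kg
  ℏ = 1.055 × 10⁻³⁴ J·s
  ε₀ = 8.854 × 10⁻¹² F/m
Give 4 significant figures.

One atomic unit of electric field: E_au = E_h/(e a₀) = m_e²e⁵/((4πε₀)³ℏ⁴) = 5.131 × 10¹¹ V/m.
3.52 × 10⁻³ × 5.131 × 10¹¹ V/m = 1.806 × 10⁹ V/m

1.806 × 10⁹ V/m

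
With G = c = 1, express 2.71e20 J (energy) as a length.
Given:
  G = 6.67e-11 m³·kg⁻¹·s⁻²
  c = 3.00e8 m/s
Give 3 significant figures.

Energy → length via G/c⁴.
2.71e20 J × (G/c⁴) = 2.23e-24 m

2.23e-24 m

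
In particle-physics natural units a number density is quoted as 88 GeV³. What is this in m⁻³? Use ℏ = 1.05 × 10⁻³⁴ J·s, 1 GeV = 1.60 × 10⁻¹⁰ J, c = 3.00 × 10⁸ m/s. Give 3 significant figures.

1.15 × 10⁴⁹ m⁻³

Number density is [L]⁻³ = [E]³/(ℏc)³.
1 GeV³ → 1/(ℏc)³ × (1 GeV in J)³ = 1.31 × 10⁴⁷ m⁻³.
Result: 88 × 1.31 × 10⁴⁷ = 1.15 × 10⁴⁹ m⁻³.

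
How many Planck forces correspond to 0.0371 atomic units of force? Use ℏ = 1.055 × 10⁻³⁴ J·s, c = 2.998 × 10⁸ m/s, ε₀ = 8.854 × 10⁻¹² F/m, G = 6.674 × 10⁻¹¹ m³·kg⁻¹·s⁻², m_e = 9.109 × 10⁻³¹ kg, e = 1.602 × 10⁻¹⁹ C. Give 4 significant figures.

2.519 × 10⁻⁵³

atomic unit of force: F_au = E_h/a₀ = m_e²e⁶/((4πε₀)³ℏ⁴) = 8.220 × 10⁻⁸ N
Planck force: F_P = c⁴/G = 1.210 × 10⁴⁴ N
0.0371 × 8.220 × 10⁻⁸ / 1.210 × 10⁴⁴ = 2.519 × 10⁻⁵³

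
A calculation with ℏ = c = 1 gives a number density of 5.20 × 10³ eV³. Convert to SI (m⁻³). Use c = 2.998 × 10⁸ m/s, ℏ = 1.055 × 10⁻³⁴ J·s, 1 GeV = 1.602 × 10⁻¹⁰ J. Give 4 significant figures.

Number density is [L]⁻³ = [E]³/(ℏc)³.
1 GeV³ → 1/(ℏc)³ × (1 GeV in J)³ = 1.299 × 10⁴⁷ m⁻³.
Convert the energy scale: 5.20 × 10³ eV³ = 5.20 × 10⁻²⁴ GeV³.
Result: 5.20 × 10⁻²⁴ × 1.299 × 10⁴⁷ = 6.757 × 10²³ m⁻³.

6.757 × 10²³ m⁻³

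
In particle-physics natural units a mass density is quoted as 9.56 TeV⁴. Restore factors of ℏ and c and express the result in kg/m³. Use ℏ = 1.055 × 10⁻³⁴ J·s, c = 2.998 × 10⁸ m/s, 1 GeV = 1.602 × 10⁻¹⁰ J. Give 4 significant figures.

2.214 × 10³³ kg/m³

Mass density is [E]/(c²[L]³) = [E]⁴/(ℏ³c⁵).
1 GeV⁴ → 1/(ℏ³c⁵) × (1 GeV in J)⁴ = 2.316 × 10²⁰ kg/m³.
Convert the energy scale: 9.56 TeV⁴ = 9.56 × 10¹² GeV⁴.
Result: 9.56 × 10¹² × 2.316 × 10²⁰ = 2.214 × 10³³ kg/m³.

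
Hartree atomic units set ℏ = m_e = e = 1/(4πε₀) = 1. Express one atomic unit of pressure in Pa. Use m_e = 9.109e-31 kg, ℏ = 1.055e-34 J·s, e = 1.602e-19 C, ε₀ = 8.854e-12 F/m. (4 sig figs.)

2.929e13 Pa

Dimensional analysis gives P_au = E_h/a₀³ = m_e⁴e¹⁰/((4πε₀)⁵ℏ⁸).
E_h = 4.354e-18 J
a₀ = 5.297e-11 m
E_h/a₀³ = 2.929e13 Pa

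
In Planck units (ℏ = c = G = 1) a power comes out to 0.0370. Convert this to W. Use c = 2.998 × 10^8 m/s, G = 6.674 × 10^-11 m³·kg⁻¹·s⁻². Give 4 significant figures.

1.343 × 10^51 W

One Planck power: P_P = c⁵/G = 3.629 × 10^52 W.
0.0370 × 3.629 × 10^52 W = 1.343 × 10^51 W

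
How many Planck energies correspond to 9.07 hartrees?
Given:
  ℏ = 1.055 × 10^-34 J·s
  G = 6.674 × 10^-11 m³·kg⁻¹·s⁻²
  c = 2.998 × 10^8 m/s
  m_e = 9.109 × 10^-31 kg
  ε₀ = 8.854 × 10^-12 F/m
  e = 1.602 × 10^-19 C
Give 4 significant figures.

hartree: E_h = m_e e⁴/(4πε₀ℏ)² = 4.354 × 10^-18 J
Planck energy: E_P = √(ℏc⁵/G) = 1.957 × 10^9 J
9.07 × 4.354 × 10^-18 / 1.957 × 10^9 = 2.018 × 10^-26

2.018 × 10^-26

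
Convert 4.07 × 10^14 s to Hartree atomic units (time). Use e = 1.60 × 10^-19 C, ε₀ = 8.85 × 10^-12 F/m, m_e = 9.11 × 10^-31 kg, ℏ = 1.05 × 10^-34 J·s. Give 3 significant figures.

1.70 × 10^31

atomic unit of time: τ_au = (4πε₀)²ℏ³/(m_e e⁴) = 2.40 × 10^-17 s.
4.07 × 10^14 / 2.40 × 10^-17 = 1.70 × 10^31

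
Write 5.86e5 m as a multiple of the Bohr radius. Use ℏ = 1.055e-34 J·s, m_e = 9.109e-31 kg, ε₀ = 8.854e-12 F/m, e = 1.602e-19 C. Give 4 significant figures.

1.106e16

Bohr radius: a₀ = 4πε₀ℏ²/(m_e e²) = 5.297e-11 m.
5.86e5 / 5.297e-11 = 1.106e16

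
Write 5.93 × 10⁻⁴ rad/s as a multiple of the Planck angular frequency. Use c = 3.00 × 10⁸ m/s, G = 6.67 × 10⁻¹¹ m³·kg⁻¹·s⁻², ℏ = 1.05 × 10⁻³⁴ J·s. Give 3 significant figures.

Planck angular frequency: ω_P = √(c⁵/(ℏG)) = 1.86 × 10⁴³ rad/s.
5.93 × 10⁻⁴ / 1.86 × 10⁴³ = 3.18 × 10⁻⁴⁷

3.18 × 10⁻⁴⁷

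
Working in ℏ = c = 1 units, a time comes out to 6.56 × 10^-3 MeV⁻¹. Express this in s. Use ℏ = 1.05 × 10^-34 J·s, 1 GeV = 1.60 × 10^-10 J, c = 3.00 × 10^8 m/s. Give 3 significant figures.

4.30 × 10^-24 s

A time is [E]⁻¹ in ℏ=c=1; restore one factor of ℏ.
1 GeV⁻¹ → ℏ × (1 GeV in J)⁻¹ = 6.56 × 10^-25 s.
Convert the energy scale: 6.56 × 10^-3 MeV⁻¹ = 6.56 GeV⁻¹.
Result: 6.56 × 6.56 × 10^-25 = 4.30 × 10^-24 s.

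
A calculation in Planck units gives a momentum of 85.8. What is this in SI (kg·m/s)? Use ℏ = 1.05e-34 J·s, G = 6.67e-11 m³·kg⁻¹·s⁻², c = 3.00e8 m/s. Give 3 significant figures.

559 kg·m/s

One Planck momentum: p_P = √(ℏc³/G) = 6.52 kg·m/s.
85.8 × 6.52 kg·m/s = 559 kg·m/s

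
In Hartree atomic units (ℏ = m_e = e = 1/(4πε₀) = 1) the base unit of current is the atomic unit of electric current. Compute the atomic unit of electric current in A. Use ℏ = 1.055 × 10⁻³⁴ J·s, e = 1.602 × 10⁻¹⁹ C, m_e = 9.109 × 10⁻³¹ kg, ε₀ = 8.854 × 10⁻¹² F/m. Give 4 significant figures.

I_au = e E_h/ℏ = m_e e⁵/((4πε₀)²ℏ³)
E_h = 4.354 × 10⁻¹⁸ J
e·E_h/ℏ = 6.612 × 10⁻³ A

6.612 × 10⁻³ A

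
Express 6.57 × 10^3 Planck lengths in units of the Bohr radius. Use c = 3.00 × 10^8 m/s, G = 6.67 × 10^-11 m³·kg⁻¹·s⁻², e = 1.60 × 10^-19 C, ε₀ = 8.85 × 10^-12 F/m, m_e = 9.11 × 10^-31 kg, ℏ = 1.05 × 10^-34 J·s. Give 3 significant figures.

2.01 × 10^-21

Planck length: ℓ_P = √(ℏG/c³) = 1.61 × 10^-35 m
Bohr radius: a₀ = 4πε₀ℏ²/(m_e e²) = 5.26 × 10^-11 m
6.57 × 10^3 × 1.61 × 10^-35 / 5.26 × 10^-11 = 2.01 × 10^-21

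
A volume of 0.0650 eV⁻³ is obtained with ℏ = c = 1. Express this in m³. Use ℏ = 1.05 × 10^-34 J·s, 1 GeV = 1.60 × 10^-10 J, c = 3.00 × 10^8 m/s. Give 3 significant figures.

Volume is [L]³ = [E]⁻³·(ℏc)³.
1 GeV⁻³ → (ℏc)³ × (1 GeV in J)⁻³ = 7.63 × 10^-48 m³.
Convert the energy scale: 0.0650 eV⁻³ = 6.50 × 10^25 GeV⁻³.
Result: 6.50 × 10^25 × 7.63 × 10^-48 = 4.96 × 10^-22 m³.

4.96 × 10^-22 m³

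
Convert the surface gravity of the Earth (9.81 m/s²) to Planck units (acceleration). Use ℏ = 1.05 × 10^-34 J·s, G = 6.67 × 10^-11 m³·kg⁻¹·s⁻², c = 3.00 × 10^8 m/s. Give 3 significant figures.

Planck acceleration: a_P = √(c⁷/(ℏG)) = 5.59 × 10^51 m/s².
9.81 / 5.59 × 10^51 = 1.76 × 10^-51

1.76 × 10^-51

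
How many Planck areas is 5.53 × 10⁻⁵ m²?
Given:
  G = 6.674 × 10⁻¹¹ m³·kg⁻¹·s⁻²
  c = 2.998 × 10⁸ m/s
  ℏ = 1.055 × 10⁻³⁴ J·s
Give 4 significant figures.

Planck area: A_P = ℏG/c³ = 2.613 × 10⁻⁷⁰ m².
5.53 × 10⁻⁵ / 2.613 × 10⁻⁷⁰ = 2.116 × 10⁶⁵

2.116 × 10⁶⁵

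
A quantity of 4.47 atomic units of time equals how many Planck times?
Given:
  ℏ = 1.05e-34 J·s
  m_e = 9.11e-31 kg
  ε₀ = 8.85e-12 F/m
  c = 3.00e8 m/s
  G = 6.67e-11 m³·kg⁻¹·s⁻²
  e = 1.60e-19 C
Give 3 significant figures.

2.00e27

atomic unit of time: τ_au = (4πε₀)²ℏ³/(m_e e⁴) = 2.40e-17 s
Planck time: t_P = √(ℏG/c⁵) = 5.37e-44 s
4.47 × 2.40e-17 / 5.37e-44 = 2.00e27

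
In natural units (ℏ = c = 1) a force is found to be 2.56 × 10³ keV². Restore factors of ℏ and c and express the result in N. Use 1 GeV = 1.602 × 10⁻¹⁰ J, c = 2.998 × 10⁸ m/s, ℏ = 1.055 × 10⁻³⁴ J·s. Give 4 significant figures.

Force is [E]/[L] = [E]²/(ℏc); restore (ℏc)⁻¹.
1 GeV² → 1/(ℏc) × (1 GeV in J)² = 8.114 × 10⁵ N.
Convert the energy scale: 2.56 × 10³ keV² = 2.56 × 10⁻⁹ GeV².
Result: 2.56 × 10⁻⁹ × 8.114 × 10⁵ = 2.077 × 10⁻³ N.

2.077 × 10⁻³ N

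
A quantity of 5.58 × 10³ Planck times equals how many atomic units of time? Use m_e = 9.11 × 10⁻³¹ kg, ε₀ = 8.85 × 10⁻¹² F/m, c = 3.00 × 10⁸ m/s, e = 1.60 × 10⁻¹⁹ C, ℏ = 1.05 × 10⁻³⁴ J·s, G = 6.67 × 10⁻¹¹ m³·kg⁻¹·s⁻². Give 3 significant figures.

1.25 × 10⁻²³

Planck time: t_P = √(ℏG/c⁵) = 5.37 × 10⁻⁴⁴ s
atomic unit of time: τ_au = (4πε₀)²ℏ³/(m_e e⁴) = 2.40 × 10⁻¹⁷ s
5.58 × 10³ × 5.37 × 10⁻⁴⁴ / 2.40 × 10⁻¹⁷ = 1.25 × 10⁻²³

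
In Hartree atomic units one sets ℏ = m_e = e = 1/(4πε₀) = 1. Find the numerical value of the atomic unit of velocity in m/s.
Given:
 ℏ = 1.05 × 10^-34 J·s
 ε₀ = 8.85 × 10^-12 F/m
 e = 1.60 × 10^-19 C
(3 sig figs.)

2.19 × 10^6 m/s

v_au = e²/(4πε₀ℏ)
  = 2.56 × 10^-38 / 1.17 × 10^-44
  = 2.19 × 10^6 m/s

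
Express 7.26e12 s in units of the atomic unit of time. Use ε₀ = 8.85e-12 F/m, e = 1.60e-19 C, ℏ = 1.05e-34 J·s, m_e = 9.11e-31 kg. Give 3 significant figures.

3.03e29

atomic unit of time: τ_au = (4πε₀)²ℏ³/(m_e e⁴) = 2.40e-17 s.
7.26e12 / 2.40e-17 = 3.03e29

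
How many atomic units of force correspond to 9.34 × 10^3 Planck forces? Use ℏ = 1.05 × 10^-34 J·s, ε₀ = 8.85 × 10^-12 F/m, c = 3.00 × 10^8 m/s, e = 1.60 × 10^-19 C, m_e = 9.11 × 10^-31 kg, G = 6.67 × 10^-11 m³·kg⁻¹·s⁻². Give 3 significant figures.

Planck force: F_P = c⁴/G = 1.21 × 10^44 N
atomic unit of force: F_au = E_h/a₀ = m_e²e⁶/((4πε₀)³ℏ⁴) = 8.33 × 10^-8 N
9.34 × 10^3 × 1.21 × 10^44 / 8.33 × 10^-8 = 1.36 × 10^55

1.36 × 10^55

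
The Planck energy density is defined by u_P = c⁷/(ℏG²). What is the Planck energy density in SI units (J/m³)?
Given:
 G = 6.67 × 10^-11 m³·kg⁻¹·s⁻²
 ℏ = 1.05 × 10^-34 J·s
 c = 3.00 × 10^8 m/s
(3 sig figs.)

4.68 × 10^113 J/m³

u_P = c⁷/(ℏG²)
  = 2.19 × 10^59 / 4.67 × 10^-55
  = 4.68 × 10^113 J/m³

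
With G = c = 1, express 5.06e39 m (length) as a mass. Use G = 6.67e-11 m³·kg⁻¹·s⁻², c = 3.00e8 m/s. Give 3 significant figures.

6.83e66 kg

Length → mass via c²/G.
5.06e39 m × (c²/G) = 6.83e66 kg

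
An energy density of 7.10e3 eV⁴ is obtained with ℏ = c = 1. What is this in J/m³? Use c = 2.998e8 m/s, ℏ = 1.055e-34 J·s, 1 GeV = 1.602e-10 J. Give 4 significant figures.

[E]/[L]³ = [E]⁴/(ℏc)³; restore (ℏc)⁻³.
1 GeV⁴ → 1/(ℏc)³ × (1 GeV in J)⁴ = 2.082e37 J/m³.
Convert the energy scale: 7.10e3 eV⁴ = 7.10e-33 GeV⁴.
Result: 7.10e-33 × 2.082e37 = 1.478e5 J/m³.

1.478e5 J/m³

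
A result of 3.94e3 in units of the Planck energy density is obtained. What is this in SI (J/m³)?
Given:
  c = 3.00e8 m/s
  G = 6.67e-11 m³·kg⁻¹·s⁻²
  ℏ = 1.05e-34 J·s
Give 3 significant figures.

1.84e117 J/m³

One Planck energy density: u_P = c⁷/(ℏG²) = 4.68e113 J/m³.
3.94e3 × 4.68e113 J/m³ = 1.84e117 J/m³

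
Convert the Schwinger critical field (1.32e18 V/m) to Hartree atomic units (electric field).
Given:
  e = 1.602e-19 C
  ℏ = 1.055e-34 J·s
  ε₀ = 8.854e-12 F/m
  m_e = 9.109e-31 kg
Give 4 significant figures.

atomic unit of electric field: E_au = E_h/(e a₀) = m_e²e⁵/((4πε₀)³ℏ⁴) = 5.131e11 V/m.
1.32e18 / 5.131e11 = 2.573e6

2.573e6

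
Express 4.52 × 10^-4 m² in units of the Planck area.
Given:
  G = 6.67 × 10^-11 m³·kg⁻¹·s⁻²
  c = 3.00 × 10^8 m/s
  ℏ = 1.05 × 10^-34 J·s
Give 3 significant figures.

1.74 × 10^66

Planck area: A_P = ℏG/c³ = 2.59 × 10^-70 m².
4.52 × 10^-4 / 2.59 × 10^-70 = 1.74 × 10^66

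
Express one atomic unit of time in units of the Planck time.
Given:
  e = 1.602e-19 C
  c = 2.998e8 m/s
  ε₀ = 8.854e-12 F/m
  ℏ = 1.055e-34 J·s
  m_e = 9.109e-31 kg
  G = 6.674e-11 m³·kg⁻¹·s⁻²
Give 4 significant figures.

atomic unit of time: τ_au = (4πε₀)²ℏ³/(m_e e⁴) = 2.423e-17 s
Planck time: t_P = √(ℏG/c⁵) = 5.392e-44 s
ratio = 2.423e-17 / 5.392e-44 = 4.494e26

4.494e26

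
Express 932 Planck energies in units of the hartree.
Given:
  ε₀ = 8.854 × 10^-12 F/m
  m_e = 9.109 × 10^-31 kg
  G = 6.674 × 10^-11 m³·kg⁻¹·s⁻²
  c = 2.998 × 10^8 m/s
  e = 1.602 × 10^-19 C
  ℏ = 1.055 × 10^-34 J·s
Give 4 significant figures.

4.188 × 10^29

Planck energy: E_P = √(ℏc⁵/G) = 1.957 × 10^9 J
hartree: E_h = m_e e⁴/(4πε₀ℏ)² = 4.354 × 10^-18 J
932 × 1.957 × 10^9 / 4.354 × 10^-18 = 4.188 × 10^29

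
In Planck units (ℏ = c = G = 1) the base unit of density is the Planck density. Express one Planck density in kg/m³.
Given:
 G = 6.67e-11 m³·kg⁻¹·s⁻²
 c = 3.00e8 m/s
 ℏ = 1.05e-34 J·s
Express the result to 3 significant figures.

ρ_P = c⁵/(ℏG²)
  = 2.43e42 / 4.67e-55
  = 5.20e96 kg/m³

5.20e96 kg/m³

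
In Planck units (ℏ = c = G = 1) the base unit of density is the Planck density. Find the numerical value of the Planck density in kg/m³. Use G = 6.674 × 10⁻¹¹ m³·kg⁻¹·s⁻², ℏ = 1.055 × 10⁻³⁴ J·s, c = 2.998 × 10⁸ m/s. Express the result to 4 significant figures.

ρ_P = c⁵/(ℏG²)
  = 2.422 × 10⁴² / 4.699 × 10⁻⁵⁵
  = 5.154 × 10⁹⁶ kg/m³

5.154 × 10⁹⁶ kg/m³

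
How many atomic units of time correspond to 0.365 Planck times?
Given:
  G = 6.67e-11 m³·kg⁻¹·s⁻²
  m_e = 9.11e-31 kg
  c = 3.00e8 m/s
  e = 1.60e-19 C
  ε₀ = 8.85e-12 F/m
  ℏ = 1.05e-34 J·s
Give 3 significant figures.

Planck time: t_P = √(ℏG/c⁵) = 5.37e-44 s
atomic unit of time: τ_au = (4πε₀)²ℏ³/(m_e e⁴) = 2.40e-17 s
0.365 × 5.37e-44 / 2.40e-17 = 8.17e-28

8.17e-28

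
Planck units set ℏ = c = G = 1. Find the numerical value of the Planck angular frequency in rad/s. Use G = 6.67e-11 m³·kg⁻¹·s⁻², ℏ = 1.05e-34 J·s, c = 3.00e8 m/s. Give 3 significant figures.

1.86e43 rad/s

Dimensional analysis gives ω_P = √(c⁵/(ℏG)).
  = √(3.47e86)
  = 1.86e43 rad/s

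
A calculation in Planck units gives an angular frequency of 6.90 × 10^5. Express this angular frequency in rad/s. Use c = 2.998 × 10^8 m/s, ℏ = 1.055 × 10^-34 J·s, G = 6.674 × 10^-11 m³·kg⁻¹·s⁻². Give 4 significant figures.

1.280 × 10^49 rad/s

One Planck angular frequency: ω_P = √(c⁵/(ℏG)) = 1.855 × 10^43 rad/s.
6.90 × 10^5 × 1.855 × 10^43 rad/s = 1.280 × 10^49 rad/s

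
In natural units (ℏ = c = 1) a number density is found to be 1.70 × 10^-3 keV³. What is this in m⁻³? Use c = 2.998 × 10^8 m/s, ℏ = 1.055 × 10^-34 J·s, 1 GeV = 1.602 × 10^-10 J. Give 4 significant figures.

2.209 × 10^26 m⁻³

Number density is [L]⁻³ = [E]³/(ℏc)³.
1 GeV³ → 1/(ℏc)³ × (1 GeV in J)³ = 1.299 × 10^47 m⁻³.
Convert the energy scale: 1.70 × 10^-3 keV³ = 1.70 × 10^-21 GeV³.
Result: 1.70 × 10^-21 × 1.299 × 10^47 = 2.209 × 10^26 m⁻³.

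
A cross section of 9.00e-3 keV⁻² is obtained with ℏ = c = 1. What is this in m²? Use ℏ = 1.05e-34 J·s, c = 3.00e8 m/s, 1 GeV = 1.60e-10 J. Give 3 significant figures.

3.49e-22 m²

Area is [L]² = [E]⁻²·(ℏc)²; restore (ℏc)².
1 GeV⁻² → (ℏc)² × (1 GeV in J)⁻² = 3.88e-32 m².
Convert the energy scale: 9.00e-3 keV⁻² = 9.00e9 GeV⁻².
Result: 9.00e9 × 3.88e-32 = 3.49e-22 m².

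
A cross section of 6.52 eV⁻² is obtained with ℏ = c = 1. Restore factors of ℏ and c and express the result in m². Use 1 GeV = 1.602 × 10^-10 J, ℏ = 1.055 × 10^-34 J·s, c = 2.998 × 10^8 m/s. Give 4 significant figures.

Area is [L]² = [E]⁻²·(ℏc)²; restore (ℏc)².
1 GeV⁻² → (ℏc)² × (1 GeV in J)⁻² = 3.898 × 10^-32 m².
Convert the energy scale: 6.52 eV⁻² = 6.52 × 10^18 GeV⁻².
Result: 6.52 × 10^18 × 3.898 × 10^-32 = 2.542 × 10^-13 m².

2.542 × 10^-13 m²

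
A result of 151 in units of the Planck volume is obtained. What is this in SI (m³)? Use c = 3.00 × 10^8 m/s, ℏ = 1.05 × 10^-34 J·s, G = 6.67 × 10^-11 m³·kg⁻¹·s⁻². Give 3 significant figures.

One Planck volume: V_P = (ℏG/c³)^(3/2) = 4.18 × 10^-105 m³.
151 × 4.18 × 10^-105 m³ = 6.31 × 10^-103 m³

6.31 × 10^-103 m³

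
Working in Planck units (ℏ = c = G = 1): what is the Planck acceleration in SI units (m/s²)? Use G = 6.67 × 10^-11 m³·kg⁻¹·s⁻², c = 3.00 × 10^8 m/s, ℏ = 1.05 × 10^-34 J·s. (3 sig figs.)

5.59 × 10^51 m/s²

From ℏ = c = G = 1 the acceleration scale is a_P = √(c⁷/(ℏG)).
  = √(3.12 × 10^103)
  = 5.59 × 10^51 m/s²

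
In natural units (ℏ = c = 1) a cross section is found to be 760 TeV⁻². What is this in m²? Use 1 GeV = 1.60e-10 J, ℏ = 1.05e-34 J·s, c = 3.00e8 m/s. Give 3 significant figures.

2.95e-35 m²

Area is [L]² = [E]⁻²·(ℏc)²; restore (ℏc)².
1 GeV⁻² → (ℏc)² × (1 GeV in J)⁻² = 3.88e-32 m².
Convert the energy scale: 760 TeV⁻² = 7.60e-4 GeV⁻².
Result: 7.60e-4 × 3.88e-32 = 2.95e-35 m².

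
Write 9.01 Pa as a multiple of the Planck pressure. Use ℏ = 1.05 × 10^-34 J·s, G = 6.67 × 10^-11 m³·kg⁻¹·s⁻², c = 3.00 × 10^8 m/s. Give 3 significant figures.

Planck pressure: p_P = c⁷/(ℏG²) = 4.68 × 10^113 Pa.
9.01 / 4.68 × 10^113 = 1.92 × 10^-113

1.92 × 10^-113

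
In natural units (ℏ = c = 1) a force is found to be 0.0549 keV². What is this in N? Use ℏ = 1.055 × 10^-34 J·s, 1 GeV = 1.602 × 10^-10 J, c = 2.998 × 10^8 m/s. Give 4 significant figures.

Force is [E]/[L] = [E]²/(ℏc); restore (ℏc)⁻¹.
1 GeV² → 1/(ℏc) × (1 GeV in J)² = 8.114 × 10^5 N.
Convert the energy scale: 0.0549 keV² = 5.49 × 10^-14 GeV².
Result: 5.49 × 10^-14 × 8.114 × 10^5 = 4.455 × 10^-8 N.

4.455 × 10^-8 N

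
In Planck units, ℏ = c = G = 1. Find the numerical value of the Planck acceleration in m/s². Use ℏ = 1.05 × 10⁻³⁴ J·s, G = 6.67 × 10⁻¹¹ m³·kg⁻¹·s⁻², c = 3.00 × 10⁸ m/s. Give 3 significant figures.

The unique combination of the constants set to 1 with dimensions of acceleration is a_P = √(c⁷/(ℏG)).
  = √(3.12 × 10¹⁰³)
  = 5.59 × 10⁵¹ m/s²

5.59 × 10⁵¹ m/s²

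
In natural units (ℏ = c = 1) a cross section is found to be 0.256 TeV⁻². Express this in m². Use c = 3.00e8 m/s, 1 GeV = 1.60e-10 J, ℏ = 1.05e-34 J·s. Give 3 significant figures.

9.92e-39 m²

Area is [L]² = [E]⁻²·(ℏc)²; restore (ℏc)².
1 GeV⁻² → (ℏc)² × (1 GeV in J)⁻² = 3.88e-32 m².
Convert the energy scale: 0.256 TeV⁻² = 2.56e-7 GeV⁻².
Result: 2.56e-7 × 3.88e-32 = 9.92e-39 m².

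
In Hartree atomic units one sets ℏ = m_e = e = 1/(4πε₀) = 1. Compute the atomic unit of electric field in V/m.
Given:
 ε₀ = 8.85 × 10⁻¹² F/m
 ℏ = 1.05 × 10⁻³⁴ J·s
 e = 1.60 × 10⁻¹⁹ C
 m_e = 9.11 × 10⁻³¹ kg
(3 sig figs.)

5.20 × 10¹¹ V/m

E_au = E_h/(e a₀) = m_e²e⁵/((4πε₀)³ℏ⁴)
E_h = 4.38 × 10⁻¹⁸ J
a₀ = 5.26 × 10⁻¹¹ m
E_h/(e·a₀) = 5.20 × 10¹¹ V/m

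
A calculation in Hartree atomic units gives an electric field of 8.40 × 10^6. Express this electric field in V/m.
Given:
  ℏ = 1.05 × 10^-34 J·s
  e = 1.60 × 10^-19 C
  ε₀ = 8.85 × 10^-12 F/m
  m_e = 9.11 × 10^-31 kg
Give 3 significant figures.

One atomic unit of electric field: E_au = E_h/(e a₀) = m_e²e⁵/((4πε₀)³ℏ⁴) = 5.20 × 10^11 V/m.
8.40 × 10^6 × 5.20 × 10^11 V/m = 4.37 × 10^18 V/m

4.37 × 10^18 V/m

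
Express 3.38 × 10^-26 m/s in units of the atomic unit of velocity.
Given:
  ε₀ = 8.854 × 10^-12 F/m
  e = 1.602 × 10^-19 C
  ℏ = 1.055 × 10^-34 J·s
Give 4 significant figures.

1.546 × 10^-32

atomic unit of velocity: v_au = e²/(4πε₀ℏ) = 2.186 × 10^6 m/s.
3.38 × 10^-26 / 2.186 × 10^6 = 1.546 × 10^-32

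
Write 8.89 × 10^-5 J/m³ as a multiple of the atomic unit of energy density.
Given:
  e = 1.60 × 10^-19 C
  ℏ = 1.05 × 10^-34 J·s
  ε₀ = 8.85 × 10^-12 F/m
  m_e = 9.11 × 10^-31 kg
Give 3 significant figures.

atomic unit of energy density: u_au = E_h/a₀³ = m_e⁴e¹⁰/((4πε₀)⁵ℏ⁸) = 3.01 × 10^13 J/m³.
8.89 × 10^-5 / 3.01 × 10^13 = 2.95 × 10^-18

2.95 × 10^-18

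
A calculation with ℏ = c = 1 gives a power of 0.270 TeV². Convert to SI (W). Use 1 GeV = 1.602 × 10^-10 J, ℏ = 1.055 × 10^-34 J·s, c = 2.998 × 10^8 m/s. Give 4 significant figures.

6.568 × 10^19 W

Power is [E]/[T] = [E]²/ℏ.
1 GeV² → 1/ℏ × (1 GeV in J)² = 2.433 × 10^14 W.
Convert the energy scale: 0.270 TeV² = 2.70 × 10^5 GeV².
Result: 2.70 × 10^5 × 2.433 × 10^14 = 6.568 × 10^19 W.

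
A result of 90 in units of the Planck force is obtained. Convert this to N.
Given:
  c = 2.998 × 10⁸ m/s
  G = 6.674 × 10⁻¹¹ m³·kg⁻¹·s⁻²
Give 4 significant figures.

One Planck force: F_P = c⁴/G = 1.210 × 10⁴⁴ N.
90 × 1.210 × 10⁴⁴ N = 1.089 × 10⁴⁶ N

1.089 × 10⁴⁶ N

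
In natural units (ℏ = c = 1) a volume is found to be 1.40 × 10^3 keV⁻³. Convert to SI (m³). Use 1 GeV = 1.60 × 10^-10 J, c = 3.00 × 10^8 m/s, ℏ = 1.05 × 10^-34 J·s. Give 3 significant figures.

1.07 × 10^-26 m³

Volume is [L]³ = [E]⁻³·(ℏc)³.
1 GeV⁻³ → (ℏc)³ × (1 GeV in J)⁻³ = 7.63 × 10^-48 m³.
Convert the energy scale: 1.40 × 10^3 keV⁻³ = 1.40 × 10^21 GeV⁻³.
Result: 1.40 × 10^21 × 7.63 × 10^-48 = 1.07 × 10^-26 m³.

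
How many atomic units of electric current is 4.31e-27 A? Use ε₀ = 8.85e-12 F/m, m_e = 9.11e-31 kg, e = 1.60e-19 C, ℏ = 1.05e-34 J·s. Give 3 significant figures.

6.46e-25

atomic unit of electric current: I_au = e E_h/ℏ = m_e e⁵/((4πε₀)²ℏ³) = 6.67e-3 A.
4.31e-27 / 6.67e-3 = 6.46e-25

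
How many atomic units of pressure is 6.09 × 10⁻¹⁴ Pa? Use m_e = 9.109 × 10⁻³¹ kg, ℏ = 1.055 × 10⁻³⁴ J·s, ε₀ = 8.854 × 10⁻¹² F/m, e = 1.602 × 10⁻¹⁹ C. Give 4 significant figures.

2.079 × 10⁻²⁷

atomic unit of pressure: P_au = E_h/a₀³ = m_e⁴e¹⁰/((4πε₀)⁵ℏ⁸) = 2.929 × 10¹³ Pa.
6.09 × 10⁻¹⁴ / 2.929 × 10¹³ = 2.079 × 10⁻²⁷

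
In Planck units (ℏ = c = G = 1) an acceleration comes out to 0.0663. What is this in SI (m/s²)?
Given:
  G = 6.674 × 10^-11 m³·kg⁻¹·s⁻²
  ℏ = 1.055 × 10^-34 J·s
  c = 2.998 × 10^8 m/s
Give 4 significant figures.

3.686 × 10^50 m/s²

One Planck acceleration: a_P = √(c⁷/(ℏG)) = 5.560 × 10^51 m/s².
0.0663 × 5.560 × 10^51 m/s² = 3.686 × 10^50 m/s²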